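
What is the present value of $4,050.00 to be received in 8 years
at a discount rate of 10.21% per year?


Formula: PV = FV / (1 + r)^n
Substituting: PV = $4,050.00 / (1 + 0.1021)^8
Discount factor: (1.1021)^8 = 2.176547
PV = $4,050.00 / 2.176547 = $1,860.75

$1,860.75


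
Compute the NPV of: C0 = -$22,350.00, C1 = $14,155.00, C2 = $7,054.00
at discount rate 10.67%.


Formula: NPV = C0 + C1/(1+r) + C2/(1+r)^2
Discount C1: $14,155.00 / (1 + 0.1067) = $12,790.28
Discount C2: $7,054.00 / (1 + 0.1067)^2 = $5,759.38
NPV = -$22,350.00 + $12,790.28 + $5,759.38 = -$3,800.34

-$3,800.34


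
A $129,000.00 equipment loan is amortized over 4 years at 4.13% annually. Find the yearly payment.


Formula: PMT = PV * r / (1 - (1+r)^(-n))
Denominator: 1 - (1 + 0.0413)^(-4) = 0.149457
Numerator: $129,000.00 * 0.0413 = 5327.7
PMT = 5327.7 / 0.149457 = $35,647.16

$35,647.16


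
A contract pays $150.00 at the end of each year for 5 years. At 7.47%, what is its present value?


Formula: PV = PMT * (1 - (1+r)^(-n)) / r
Discount factor: (1 + 0.0747)^(-5) = 0.697531
Bracket: 1 - 0.697531 = 0.302469
PV = $150.00 * 0.302469 / 0.0747 = $607.37

$607.37


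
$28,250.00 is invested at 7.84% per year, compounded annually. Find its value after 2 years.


Formula: FV = P * (1 + r)^n
Substituting: FV = $28,250.00 * (1 + 0.0784)^2
Growth factor: (1.0784)^2 = 1.162947
FV = $28,250.00 * 1.162947 = $32,853.24

$32,853.24


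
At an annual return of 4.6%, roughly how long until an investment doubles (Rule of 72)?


Formula: Years ≈ 72 / r
Substituting: Years ≈ 72 / 4.6
Years ≈ 15.7

15.7 years


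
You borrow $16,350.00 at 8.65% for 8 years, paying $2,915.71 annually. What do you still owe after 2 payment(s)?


Formula: Balance = PV*(1+r)^k - PMT*((1+r)^k - 1)/r
Growth: (1 + 0.0865)^2 = 1.180482
Accumulated factor: ((1+r)^k - 1)/r = 2.0865
Balance = $16,350.00 * 1.180482 - $2,915.71 * 2.0865
Balance = $13,217.26

$13,217.26


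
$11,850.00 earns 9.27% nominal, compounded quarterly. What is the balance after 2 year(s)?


Formula: FV = P * (1 + r/m)^(m*t)
Period rate: r/m = 0.0927 / 4 = 0.023175
Total periods: m*t = 4 * 2 = 8
Growth factor: (1 + 0.023175)^8 = 1.201156
FV = $11,850.00 * 1.201156 = $14,233.70

$14,233.70


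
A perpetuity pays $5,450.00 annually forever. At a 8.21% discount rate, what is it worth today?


Formula: PV = C / r
Substituting: PV = $5,450.00 / 0.0821
PV = $66,382.46

$66,382.46


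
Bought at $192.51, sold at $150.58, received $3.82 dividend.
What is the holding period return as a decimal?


Formula: HPR = (P1 - P0 + D) / P0
Gain: $150.58 - $192.51 + $3.82 = -$38.11
HPR = -$38.11 / $192.51 = -0.198

-0.198


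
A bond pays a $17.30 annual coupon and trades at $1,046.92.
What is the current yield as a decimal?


Formula: Current yield = annual coupon / price
Substituting: CY = $17.30 / $1,046.92
CY = 0.016525

0.016525


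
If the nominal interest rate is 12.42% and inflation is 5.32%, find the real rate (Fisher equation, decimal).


Formula: (1 + r_real) = (1 + r_nom) / (1 + inflation)
Substituting: (1 + r_real) = 1.1242 / 1.0532
(1 + r_real) = 1.067414
r_real = 1.067414 - 1 = 0.067414

0.067414


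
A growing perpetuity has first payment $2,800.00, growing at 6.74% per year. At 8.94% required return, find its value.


Formula: PV = C / (r - g)
Spread: r - g = 0.0894 - 0.0674 = 0.022
Substituting: PV = $2,800.00 / 0.022
PV = $127,272.73

$127,272.73


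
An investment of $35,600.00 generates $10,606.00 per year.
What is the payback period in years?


Formula: Payback = investment / annual cash flow
Substituting: Payback = $35,600.00 / $10,606.00
Payback = 3.3566 years

3.3566 years


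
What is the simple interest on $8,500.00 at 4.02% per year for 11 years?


Formula: I = P * r * t
Substituting: I = $8,500.00 * 0.0402 * 11
Step: I = $8,500.00 * 0.4422
I = $3,758.70

$3,758.70


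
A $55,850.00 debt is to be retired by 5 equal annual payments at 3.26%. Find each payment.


Formula: PMT = PV * r / (1 - (1+r)^(-n))
Denominator: 1 - (1 + 0.0326)^(-5) = 0.148197
Numerator: $55,850.00 * 0.0326 = 1820.71
PMT = 1820.71 / 0.148197 = $12,285.78

$12,285.78


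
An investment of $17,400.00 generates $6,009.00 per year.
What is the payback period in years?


Formula: Payback = investment / annual cash flow
Substituting: Payback = $17,400.00 / $6,009.00
Payback = 2.8957 years

2.8957 years


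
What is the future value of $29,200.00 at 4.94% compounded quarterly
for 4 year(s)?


Formula: FV = P * (1 + r/m)^(m*t)
Period rate: r/m = 0.0494 / 4 = 0.01235
Total periods: m*t = 4 * 4 = 16
Growth factor: (1 + 0.01235)^16 = 1.217001
FV = $29,200.00 * 1.217001 = $35,536.43

$35,536.43


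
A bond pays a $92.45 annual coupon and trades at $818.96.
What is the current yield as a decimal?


Formula: Current yield = annual coupon / price
Substituting: CY = $92.45 / $818.96
CY = 0.112887

0.112887


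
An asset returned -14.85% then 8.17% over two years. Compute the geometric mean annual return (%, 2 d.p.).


Formula: Geometric mean = ((1+r1)*(1+r2))^(1/2) - 1
Product: (1 + -0.1485) * (1 + 0.0817) = 0.8515 * 1.0817 = 0.921068
Square root: 0.921068^0.5 = 0.959723
Geometric mean = 0.959723 - 1 = -0.040277
As percentage: -4.03%

-4.03%


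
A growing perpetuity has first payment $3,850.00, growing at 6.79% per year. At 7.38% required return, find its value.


Formula: PV = C / (r - g)
Spread: r - g = 0.0738 - 0.0679 = 0.0059
Substituting: PV = $3,850.00 / 0.0059
PV = $652,542.37

$652,542.37


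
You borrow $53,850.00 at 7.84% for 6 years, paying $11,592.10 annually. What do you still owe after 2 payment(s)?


Formula: Balance = PV*(1+r)^k - PMT*((1+r)^k - 1)/r
Growth: (1 + 0.0784)^2 = 1.162947
Accumulated factor: ((1+r)^k - 1)/r = 2.0784
Balance = $53,850.00 * 1.162947 - $11,592.10 * 2.0784
Balance = $38,531.65

$38,531.65


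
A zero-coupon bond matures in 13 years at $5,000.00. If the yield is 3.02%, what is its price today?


Formula: Price = FV / (1 + r)^n
Substituting: Price = $5,000.00 / (1 + 0.0302)^13
Discount factor: (1.0302)^13 = 1.472245
Price = $5,000.00 / 1.472245 = $3,396.17

$3,396.17


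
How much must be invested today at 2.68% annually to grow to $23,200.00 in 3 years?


Formula: PV = FV / (1 + r)^n
Substituting: PV = $23,200.00 / (1 + 0.0268)^3
Discount factor: (1.0268)^3 = 1.082574
PV = $23,200.00 / 1.082574 = $21,430.41

$21,430.41


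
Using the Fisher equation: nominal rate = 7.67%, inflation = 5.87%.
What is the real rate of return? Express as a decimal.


Formula: (1 + r_real) = (1 + r_nom) / (1 + inflation)
Substituting: (1 + r_real) = 1.0767 / 1.0587
(1 + r_real) = 1.017002
r_real = 1.017002 - 1 = 0.017002

0.017002


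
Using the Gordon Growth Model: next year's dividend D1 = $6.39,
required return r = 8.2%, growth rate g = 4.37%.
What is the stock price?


Formula: P = D1 / (r - g)
Spread: r - g = 0.082 - 0.0437 = 0.0383
Substituting: P = $6.39 / 0.0383
P = $166.84

$166.84


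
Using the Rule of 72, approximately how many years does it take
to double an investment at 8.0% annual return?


Formula: Years ≈ 72 / r
Substituting: Years ≈ 72 / 8.0
Years ≈ 9.0

9.0 years


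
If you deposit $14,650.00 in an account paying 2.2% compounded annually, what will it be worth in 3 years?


Formula: FV = P * (1 + r)^n
Substituting: FV = $14,650.00 * (1 + 0.022)^3
Growth factor: (1.022)^3 = 1.067463
FV = $14,650.00 * 1.067463 = $15,638.33

$15,638.33


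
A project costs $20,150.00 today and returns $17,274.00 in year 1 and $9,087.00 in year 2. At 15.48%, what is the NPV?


Formula: NPV = C0 + C1/(1+r) + C2/(1+r)^2
Discount C1: $17,274.00 / (1 + 0.1548) = $14,958.43
Discount C2: $9,087.00 / (1 + 0.1548)^2 = $6,814.08
NPV = -$20,150.00 + $14,958.43 + $6,814.08 = $1,622.51

$1,622.51


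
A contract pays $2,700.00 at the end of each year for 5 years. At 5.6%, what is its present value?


Formula: PV = PMT * (1 - (1+r)^(-n)) / r
Discount factor: (1 + 0.056)^(-5) = 0.761518
Bracket: 1 - 0.761518 = 0.238482
PV = $2,700.00 * 0.238482 / 0.056 = $11,498.22

$11,498.22


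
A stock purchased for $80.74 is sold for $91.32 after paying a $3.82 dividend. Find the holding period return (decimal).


Formula: HPR = (P1 - P0 + D) / P0
Gain: $91.32 - $80.74 + $3.82 = $14.40
HPR = $14.40 / $80.74 = 0.1784

0.1784


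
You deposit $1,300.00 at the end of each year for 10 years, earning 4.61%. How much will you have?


Formula: FV = PMT * ((1+r)^n - 1) / r
Growth factor: (1 + 0.0461)^10 = 1.569394
Numerator: 1.569394 - 1 = 0.569394
FV = $1,300.00 * 0.569394 / 0.0461 = $16,056.67

$16,056.67


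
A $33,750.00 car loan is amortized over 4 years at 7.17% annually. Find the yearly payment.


Formula: PMT = PV * r / (1 - (1+r)^(-n))
Denominator: 1 - (1 + 0.0717)^(-4) = 0.241934
Numerator: $33,750.00 * 0.0717 = 2419.875
PMT = 2419.875 / 0.241934 = $10,002.22

$10,002.22


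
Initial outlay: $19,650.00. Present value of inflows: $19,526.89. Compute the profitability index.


Formula: PI = PV(cash flows) / initial investment
Substituting: PI = $19,526.89 / $19,650.00
PI = 0.9937

0.9937


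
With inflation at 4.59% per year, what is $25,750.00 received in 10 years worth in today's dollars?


Formula: Real value = nominal / (1 + inflation)^years
Price level: (1 + 0.0459)^10 = 1.566396
Real value = $25,750.00 / 1.566396 = $16,439.01

$16,439.01


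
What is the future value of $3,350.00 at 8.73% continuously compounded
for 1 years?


Formula: FV = P * e^(r*t)
Exponent: r*t = 0.0873 * 1 = 0.0873
e^(0.0873) = 1.091224
FV = $3,350.00 * 1.091224 = $3,655.60

$3,655.60


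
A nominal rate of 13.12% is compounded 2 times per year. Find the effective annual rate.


Formula: EAR = (1 + r/m)^m - 1
Period rate: r/m = 0.1312 / 2 = 0.0656
Compounding: (1 + 0.0656)^2 = 1.135503
EAR = 1.135503 - 1 = 0.135503

0.135503


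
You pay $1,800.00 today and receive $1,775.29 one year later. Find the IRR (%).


Formula: IRR = C1/C0 - 1
Substituting: IRR = $1,775.29 / $1,800.00 - 1
Ratio: 0.986272 - 1 = -0.013728
IRR = -1.3728%

-1.3728%


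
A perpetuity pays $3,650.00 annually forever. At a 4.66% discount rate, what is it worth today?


Formula: PV = C / r
Substituting: PV = $3,650.00 / 0.0466
PV = $78,326.18

$78,326.18


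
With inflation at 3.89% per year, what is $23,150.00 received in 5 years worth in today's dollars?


Formula: Real value = nominal / (1 + inflation)^years
Price level: (1 + 0.0389)^5 = 1.210232
Real value = $23,150.00 / 1.210232 = $19,128.56

$19,128.56


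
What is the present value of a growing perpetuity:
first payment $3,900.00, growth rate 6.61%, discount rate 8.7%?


Formula: PV = C / (r - g)
Spread: r - g = 0.087 - 0.0661 = 0.0209
Substituting: PV = $3,900.00 / 0.0209
PV = $186,602.87

$186,602.87


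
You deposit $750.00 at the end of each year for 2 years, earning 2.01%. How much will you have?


Formula: FV = PMT * ((1+r)^n - 1) / r
Growth factor: (1 + 0.0201)^2 = 1.040604
Numerator: 1.040604 - 1 = 0.040604
FV = $750.00 * 0.040604 / 0.0201 = $1,515.08

$1,515.08


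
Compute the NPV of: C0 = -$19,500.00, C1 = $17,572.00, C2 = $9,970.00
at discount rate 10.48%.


Formula: NPV = C0 + C1/(1+r) + C2/(1+r)^2
Discount C1: $17,572.00 / (1 + 0.1048) = $15,905.14
Discount C2: $9,970.00 / (1 + 0.1048)^2 = $8,168.23
NPV = -$19,500.00 + $15,905.14 + $8,168.23 = $4,573.37

$4,573.37


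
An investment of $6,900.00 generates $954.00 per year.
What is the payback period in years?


Formula: Payback = investment / annual cash flow
Substituting: Payback = $6,900.00 / $954.00
Payback = 7.2327 years

7.2327 years


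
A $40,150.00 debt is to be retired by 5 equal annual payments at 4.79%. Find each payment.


Formula: PMT = PV * r / (1 - (1+r)^(-n))
Denominator: 1 - (1 + 0.0479)^(-5) = 0.208591
Numerator: $40,150.00 * 0.0479 = 1923.185
PMT = 1923.185 / 0.208591 = $9,219.87

$9,219.87


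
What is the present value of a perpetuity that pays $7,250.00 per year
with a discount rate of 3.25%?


Formula: PV = C / r
Substituting: PV = $7,250.00 / 0.0325
PV = $223,076.92

$223,076.92


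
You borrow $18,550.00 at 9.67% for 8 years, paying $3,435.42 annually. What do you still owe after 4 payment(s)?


Formula: Balance = PV*(1+r)^k - PMT*((1+r)^k - 1)/r
Growth: (1 + 0.0967)^4 = 1.44661
Accumulated factor: ((1+r)^k - 1)/r = 4.618508
Balance = $18,550.00 * 1.44661 - $3,435.42 * 4.618508
Balance = $10,968.10

$10,968.10


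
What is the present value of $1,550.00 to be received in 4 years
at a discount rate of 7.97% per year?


Formula: PV = FV / (1 + r)^n
Substituting: PV = $1,550.00 / (1 + 0.0797)^4
Discount factor: (1.0797)^4 = 1.358978
PV = $1,550.00 / 1.358978 = $1,140.56

$1,140.56


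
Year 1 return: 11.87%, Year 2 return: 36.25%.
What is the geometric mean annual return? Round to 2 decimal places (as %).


Formula: Geometric mean = ((1+r1)*(1+r2))^(1/2) - 1
Product: (1 + 0.1187) * (1 + 0.3625) = 1.1187 * 1.3625 = 1.524229
Square root: 1.524229^0.5 = 1.234597
Geometric mean = 1.234597 - 1 = 0.234597
As percentage: 23.46%

23.46%


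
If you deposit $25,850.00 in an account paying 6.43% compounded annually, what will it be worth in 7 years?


Formula: FV = P * (1 + r)^n
Substituting: FV = $25,850.00 * (1 + 0.0643)^7
Growth factor: (1.0643)^7 = 1.546851
FV = $25,850.00 * 1.546851 = $39,986.09

$39,986.09


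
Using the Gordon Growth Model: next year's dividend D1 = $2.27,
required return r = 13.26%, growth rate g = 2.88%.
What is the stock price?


Formula: P = D1 / (r - g)
Spread: r - g = 0.1326 - 0.0288 = 0.1038
Substituting: P = $2.27 / 0.1038
P = $21.87

$21.87


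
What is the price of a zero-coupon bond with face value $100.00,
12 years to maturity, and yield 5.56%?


Formula: Price = FV / (1 + r)^n
Substituting: Price = $100.00 / (1 + 0.0556)^12
Discount factor: (1.0556)^12 = 1.914223
Price = $100.00 / 1.914223 = $52.24

$52.24


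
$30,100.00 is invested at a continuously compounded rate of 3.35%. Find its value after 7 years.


Formula: FV = P * e^(r*t)
Exponent: r*t = 0.0335 * 7 = 0.2345
e^(0.2345) = 1.264276
FV = $30,100.00 * 1.264276 = $38,054.72

$38,054.72


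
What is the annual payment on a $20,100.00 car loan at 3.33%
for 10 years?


Formula: PMT = PV * r / (1 - (1+r)^(-n))
Denominator: 1 - (1 + 0.0333)^(-10) = 0.279331
Numerator: $20,100.00 * 0.0333 = 669.33
PMT = 669.33 / 0.279331 = $2,396.19

$2,396.19


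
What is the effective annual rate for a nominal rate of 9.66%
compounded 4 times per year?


Formula: EAR = (1 + r/m)^m - 1
Period rate: r/m = 0.0966 / 4 = 0.02415
Compounding: (1 + 0.02415)^4 = 1.100156
EAR = 1.100156 - 1 = 0.100156

0.100156


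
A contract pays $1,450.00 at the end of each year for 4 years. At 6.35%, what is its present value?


Formula: PV = PMT * (1 - (1+r)^(-n)) / r
Discount factor: (1 + 0.0635)^(-4) = 0.781718
Bracket: 1 - 0.781718 = 0.218282
PV = $1,450.00 * 0.218282 / 0.0635 = $4,984.40

$4,984.40


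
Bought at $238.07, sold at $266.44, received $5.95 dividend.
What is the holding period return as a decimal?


Formula: HPR = (P1 - P0 + D) / P0
Gain: $266.44 - $238.07 + $5.95 = $34.32
HPR = $34.32 / $238.07 = 0.1442

0.1442


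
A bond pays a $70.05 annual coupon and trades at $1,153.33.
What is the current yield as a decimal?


Formula: Current yield = annual coupon / price
Substituting: CY = $70.05 / $1,153.33
CY = 0.060737

0.060737


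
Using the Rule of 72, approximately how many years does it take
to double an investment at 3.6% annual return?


Formula: Years ≈ 72 / r
Substituting: Years ≈ 72 / 3.6
Years ≈ 20.0

20.0 years


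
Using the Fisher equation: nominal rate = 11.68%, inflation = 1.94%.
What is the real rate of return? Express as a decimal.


Formula: (1 + r_real) = (1 + r_nom) / (1 + inflation)
Substituting: (1 + r_real) = 1.1168 / 1.0194
(1 + r_real) = 1.095546
r_real = 1.095546 - 1 = 0.095546

0.095546


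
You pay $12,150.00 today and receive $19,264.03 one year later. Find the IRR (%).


Formula: IRR = C1/C0 - 1
Substituting: IRR = $19,264.03 / $12,150.00 - 1
Ratio: 1.585517 - 1 = 0.585517
IRR = 58.5517%

58.5517%


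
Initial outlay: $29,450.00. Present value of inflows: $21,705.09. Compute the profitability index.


Formula: PI = PV(cash flows) / initial investment
Substituting: PI = $21,705.09 / $29,450.00
PI = 0.737

0.737


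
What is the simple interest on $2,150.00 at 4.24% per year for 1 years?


Formula: I = P * r * t
Substituting: I = $2,150.00 * 0.0424 * 1
Step: I = $2,150.00 * 0.0424
I = $91.16

$91.16


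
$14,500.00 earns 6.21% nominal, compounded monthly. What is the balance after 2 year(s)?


Formula: FV = P * (1 + r/m)^(m*t)
Period rate: r/m = 0.0621 / 12 = 0.005175
Total periods: m*t = 12 * 2 = 24
Growth factor: (1 + 0.005175)^24 = 1.13188
FV = $14,500.00 * 1.13188 = $16,412.26

$16,412.26


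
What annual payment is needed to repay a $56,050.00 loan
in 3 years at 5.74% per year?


Formula: PMT = PV * r / (1 - (1+r)^(-n))
Denominator: 1 - (1 + 0.0574)^(-3) = 0.154172
Numerator: $56,050.00 * 0.0574 = 3217.27
PMT = 3217.27 / 0.154172 = $20,868.06

$20,868.06


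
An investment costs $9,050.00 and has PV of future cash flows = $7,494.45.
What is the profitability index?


Formula: PI = PV(cash flows) / initial investment
Substituting: PI = $7,494.45 / $9,050.00
PI = 0.8281

0.8281


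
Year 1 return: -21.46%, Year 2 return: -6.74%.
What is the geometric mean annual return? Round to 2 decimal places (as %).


Formula: Geometric mean = ((1+r1)*(1+r2))^(1/2) - 1
Product: (1 + -0.2146) * (1 + -0.0674) = 0.7854 * 0.9326 = 0.732464
Square root: 0.732464^0.5 = 0.855841
Geometric mean = 0.855841 - 1 = -0.144159
As percentage: -14.42%

-14.42%


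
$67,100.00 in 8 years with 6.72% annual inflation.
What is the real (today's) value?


Formula: Real value = nominal / (1 + inflation)^years
Price level: (1 + 0.0672)^8 = 1.682544
Real value = $67,100.00 / 1.682544 = $39,880.08

$39,880.08


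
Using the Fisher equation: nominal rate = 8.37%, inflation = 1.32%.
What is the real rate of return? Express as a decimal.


Formula: (1 + r_real) = (1 + r_nom) / (1 + inflation)
Substituting: (1 + r_real) = 1.0837 / 1.0132
(1 + r_real) = 1.069582
r_real = 1.069582 - 1 = 0.069582

0.069582


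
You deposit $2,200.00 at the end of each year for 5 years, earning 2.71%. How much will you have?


Formula: FV = PMT * ((1+r)^n - 1) / r
Growth factor: (1 + 0.0271)^5 = 1.143046
Numerator: 1.143046 - 1 = 0.143046
FV = $2,200.00 * 0.143046 / 0.0271 = $11,612.58

$11,612.58


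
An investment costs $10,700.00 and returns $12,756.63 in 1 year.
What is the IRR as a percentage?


Formula: IRR = C1/C0 - 1
Substituting: IRR = $12,756.63 / $10,700.00 - 1
Ratio: 1.192208 - 1 = 0.192208
IRR = 19.2208%

19.2208%


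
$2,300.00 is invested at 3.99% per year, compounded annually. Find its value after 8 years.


Formula: FV = P * (1 + r)^n
Substituting: FV = $2,300.00 * (1 + 0.0399)^8
Growth factor: (1.0399)^8 = 1.367517
FV = $2,300.00 * 1.367517 = $3,145.29

$3,145.29


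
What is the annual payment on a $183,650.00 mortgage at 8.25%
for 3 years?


Formula: PMT = PV * r / (1 - (1+r)^(-n))
Denominator: 1 - (1 + 0.0825)^(-3) = 0.211655
Numerator: $183,650.00 * 0.0825 = 15151.125
PMT = 15151.125 / 0.211655 = $71,584.04

$71,584.04


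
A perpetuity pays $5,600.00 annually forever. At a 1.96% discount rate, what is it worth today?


Formula: PV = C / r
Substituting: PV = $5,600.00 / 0.0196
PV = $285,714.29

$285,714.29


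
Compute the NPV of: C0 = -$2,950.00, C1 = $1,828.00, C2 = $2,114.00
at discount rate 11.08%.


Formula: NPV = C0 + C1/(1+r) + C2/(1+r)^2
Discount C1: $1,828.00 / (1 + 0.1108) = $1,645.66
Discount C2: $2,114.00 / (1 + 0.1108)^2 = $1,713.30
NPV = -$2,950.00 + $1,645.66 + $1,713.30 = $408.96

$408.96


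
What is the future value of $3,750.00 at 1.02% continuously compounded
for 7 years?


Formula: FV = P * e^(r*t)
Exponent: r*t = 0.0102 * 7 = 0.0714
e^(0.0714) = 1.074011
FV = $3,750.00 * 1.074011 = $4,027.54

$4,027.54


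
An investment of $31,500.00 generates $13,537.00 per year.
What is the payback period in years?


Formula: Payback = investment / annual cash flow
Substituting: Payback = $31,500.00 / $13,537.00
Payback = 2.327 years

2.327 years


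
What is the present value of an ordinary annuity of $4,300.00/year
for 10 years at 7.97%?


Formula: PV = PMT * (1 - (1+r)^(-n)) / r
Discount factor: (1 + 0.0797)^(-10) = 0.464482
Bracket: 1 - 0.464482 = 0.535518
PV = $4,300.00 * 0.535518 / 0.0797 = $28,892.43

$28,892.43


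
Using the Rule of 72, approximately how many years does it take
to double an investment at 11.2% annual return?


Formula: Years ≈ 72 / r
Substituting: Years ≈ 72 / 11.2
Years ≈ 6.4

6.4 years


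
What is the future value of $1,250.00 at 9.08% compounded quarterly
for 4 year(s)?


Formula: FV = P * (1 + r/m)^(m*t)
Period rate: r/m = 0.0908 / 4 = 0.0227
Total periods: m*t = 4 * 4 = 16
Growth factor: (1 + 0.0227)^16 = 1.432096
FV = $1,250.00 * 1.432096 = $1,790.12

$1,790.12


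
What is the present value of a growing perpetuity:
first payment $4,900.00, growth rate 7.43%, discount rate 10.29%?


Formula: PV = C / (r - g)
Spread: r - g = 0.1029 - 0.0743 = 0.0286
Substituting: PV = $4,900.00 / 0.0286
PV = $171,328.67

$171,328.67


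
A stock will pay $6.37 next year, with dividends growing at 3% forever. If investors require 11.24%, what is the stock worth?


Formula: P = D1 / (r - g)
Spread: r - g = 0.1124 - 0.03 = 0.0824
Substituting: P = $6.37 / 0.0824
P = $77.31

$77.31


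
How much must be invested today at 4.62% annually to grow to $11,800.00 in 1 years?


Formula: PV = FV / (1 + r)^n
Substituting: PV = $11,800.00 / (1 + 0.0462)^1
Discount factor: (1.0462)^1 = 1.0462
PV = $11,800.00 / 1.0462 = $11,278.91

$11,278.91


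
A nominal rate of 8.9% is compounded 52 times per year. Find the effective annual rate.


Formula: EAR = (1 + r/m)^m - 1
Period rate: r/m = 0.089 / 52 = 0.001712
Compounding: (1 + 0.001712)^52 = 1.092998
EAR = 1.092998 - 1 = 0.092998

0.092998


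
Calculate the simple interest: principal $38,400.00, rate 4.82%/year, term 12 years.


Formula: I = P * r * t
Substituting: I = $38,400.00 * 0.0482 * 12
Step: I = $38,400.00 * 0.5784
I = $22,210.56

$22,210.56


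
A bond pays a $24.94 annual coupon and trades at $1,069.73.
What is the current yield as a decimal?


Formula: Current yield = annual coupon / price
Substituting: CY = $24.94 / $1,069.73
CY = 0.023314

0.023314


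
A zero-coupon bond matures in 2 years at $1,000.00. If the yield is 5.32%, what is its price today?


Formula: Price = FV / (1 + r)^n
Substituting: Price = $1,000.00 / (1 + 0.0532)^2
Discount factor: (1.0532)^2 = 1.10923
Price = $1,000.00 / 1.10923 = $901.53

$901.53


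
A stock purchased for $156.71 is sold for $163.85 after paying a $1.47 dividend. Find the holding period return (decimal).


Formula: HPR = (P1 - P0 + D) / P0
Gain: $163.85 - $156.71 + $1.47 = $8.61
HPR = $8.61 / $156.71 = 0.0549

0.0549


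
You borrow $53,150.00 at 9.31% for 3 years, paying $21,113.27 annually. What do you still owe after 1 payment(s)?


Formula: Balance = PV*(1+r)^k - PMT*((1+r)^k - 1)/r
Growth: (1 + 0.0931)^1 = 1.0931
Accumulated factor: ((1+r)^k - 1)/r = 1.0
Balance = $53,150.00 * 1.0931 - $21,113.27 * 1.0
Balance = $36,985.00

$36,985.00


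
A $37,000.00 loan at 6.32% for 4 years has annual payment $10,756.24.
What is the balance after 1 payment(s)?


Formula: Balance = PV*(1+r)^k - PMT*((1+r)^k - 1)/r
Growth: (1 + 0.0632)^1 = 1.0632
Accumulated factor: ((1+r)^k - 1)/r = 1.0
Balance = $37,000.00 * 1.0632 - $10,756.24 * 1.0
Balance = $28,582.16

$28,582.16


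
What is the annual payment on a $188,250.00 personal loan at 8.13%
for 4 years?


Formula: PMT = PV * r / (1 - (1+r)^(-n))
Denominator: 1 - (1 + 0.0813)^(-4) = 0.268499
Numerator: $188,250.00 * 0.0813 = 15304.725
PMT = 15304.725 / 0.268499 = $57,001.14

$57,001.14


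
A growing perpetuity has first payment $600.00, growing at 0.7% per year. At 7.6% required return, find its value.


Formula: PV = C / (r - g)
Spread: r - g = 0.076 - 0.007 = 0.069
Substituting: PV = $600.00 / 0.069
PV = $8,695.65

$8,695.65


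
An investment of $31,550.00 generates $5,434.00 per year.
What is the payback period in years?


Formula: Payback = investment / annual cash flow
Substituting: Payback = $31,550.00 / $5,434.00
Payback = 5.806 years

5.806 years


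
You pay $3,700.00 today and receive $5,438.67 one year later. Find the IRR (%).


Formula: IRR = C1/C0 - 1
Substituting: IRR = $5,438.67 / $3,700.00 - 1
Ratio: 1.469911 - 1 = 0.469911
IRR = 46.9911%

46.9911%


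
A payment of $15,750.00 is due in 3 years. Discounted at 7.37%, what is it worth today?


Formula: PV = FV / (1 + r)^n
Substituting: PV = $15,750.00 / (1 + 0.0737)^3
Discount factor: (1.0737)^3 = 1.237795
PV = $15,750.00 / 1.237795 = $12,724.24

$12,724.24


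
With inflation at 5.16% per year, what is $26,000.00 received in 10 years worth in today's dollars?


Formula: Real value = nominal / (1 + inflation)^years
Price level: (1 + 0.0516)^10 = 1.653887
Real value = $26,000.00 / 1.653887 = $15,720.54

$15,720.54


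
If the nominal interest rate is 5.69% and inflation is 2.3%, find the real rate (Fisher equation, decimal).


Formula: (1 + r_real) = (1 + r_nom) / (1 + inflation)
Substituting: (1 + r_real) = 1.0569 / 1.023
(1 + r_real) = 1.033138
r_real = 1.033138 - 1 = 0.033138

0.033138


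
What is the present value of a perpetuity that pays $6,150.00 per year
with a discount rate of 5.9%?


Formula: PV = C / r
Substituting: PV = $6,150.00 / 0.059
PV = $104,237.29

$104,237.29


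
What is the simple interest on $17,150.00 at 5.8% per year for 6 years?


Formula: I = P * r * t
Substituting: I = $17,150.00 * 0.058 * 6
Step: I = $17,150.00 * 0.348
I = $5,968.20

$5,968.20


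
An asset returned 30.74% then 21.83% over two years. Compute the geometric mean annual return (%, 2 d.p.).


Formula: Geometric mean = ((1+r1)*(1+r2))^(1/2) - 1
Product: (1 + 0.3074) * (1 + 0.2183) = 1.3074 * 1.2183 = 1.592805
Square root: 1.592805^0.5 = 1.262064
Geometric mean = 1.262064 - 1 = 0.262064
As percentage: 26.21%

26.21%


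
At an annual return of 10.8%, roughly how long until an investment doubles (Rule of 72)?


Formula: Years ≈ 72 / r
Substituting: Years ≈ 72 / 10.8
Years ≈ 6.7

6.7 years


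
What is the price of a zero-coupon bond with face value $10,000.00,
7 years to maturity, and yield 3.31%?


Formula: Price = FV / (1 + r)^n
Substituting: Price = $10,000.00 / (1 + 0.0331)^7
Discount factor: (1.0331)^7 = 1.25602
Price = $10,000.00 / 1.25602 = $7,961.66

$7,961.66


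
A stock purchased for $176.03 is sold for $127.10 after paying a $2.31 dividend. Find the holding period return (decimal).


Formula: HPR = (P1 - P0 + D) / P0
Gain: $127.10 - $176.03 + $2.31 = -$46.62
HPR = -$46.62 / $176.03 = -0.2648

-0.2648


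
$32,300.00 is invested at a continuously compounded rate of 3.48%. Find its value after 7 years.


Formula: FV = P * e^(r*t)
Exponent: r*t = 0.0348 * 7 = 0.2436
e^(0.2436) = 1.275834
FV = $32,300.00 * 1.275834 = $41,209.43

$41,209.43


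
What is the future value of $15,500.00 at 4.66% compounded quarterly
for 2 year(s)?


Formula: FV = P * (1 + r/m)^(m*t)
Period rate: r/m = 0.0466 / 4 = 0.01165
Total periods: m*t = 4 * 2 = 8
Growth factor: (1 + 0.01165)^8 = 1.09709
FV = $15,500.00 * 1.09709 = $17,004.90

$17,004.90


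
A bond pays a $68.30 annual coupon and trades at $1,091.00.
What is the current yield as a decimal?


Formula: Current yield = annual coupon / price
Substituting: CY = $68.30 / $1,091.00
CY = 0.062603

0.062603


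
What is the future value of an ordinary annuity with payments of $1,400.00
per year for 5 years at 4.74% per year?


Formula: FV = PMT * ((1+r)^n - 1) / r
Growth factor: (1 + 0.0474)^5 = 1.260558
Numerator: 1.260558 - 1 = 0.260558
FV = $1,400.00 * 0.260558 / 0.0474 = $7,695.81

$7,695.81


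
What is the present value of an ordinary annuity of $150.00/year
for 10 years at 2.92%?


Formula: PV = PMT * (1 - (1+r)^(-n)) / r
Discount factor: (1 + 0.0292)^(-10) = 0.749898
Bracket: 1 - 0.749898 = 0.250102
PV = $150.00 * 0.250102 / 0.0292 = $1,284.77

$1,284.77


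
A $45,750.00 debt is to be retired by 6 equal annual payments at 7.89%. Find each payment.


Formula: PMT = PV * r / (1 - (1+r)^(-n))
Denominator: 1 - (1 + 0.0789)^(-6) = 0.365966
Numerator: $45,750.00 * 0.0789 = 3609.675
PMT = 3609.675 / 0.365966 = $9,863.43

$9,863.43


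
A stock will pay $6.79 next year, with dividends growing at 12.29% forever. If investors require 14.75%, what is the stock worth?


Formula: P = D1 / (r - g)
Spread: r - g = 0.1475 - 0.1229 = 0.0246
Substituting: P = $6.79 / 0.0246
P = $276.02

$276.02


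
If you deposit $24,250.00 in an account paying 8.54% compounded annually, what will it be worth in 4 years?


Formula: FV = P * (1 + r)^n
Substituting: FV = $24,250.00 * (1 + 0.0854)^4
Growth factor: (1.0854)^4 = 1.387903
FV = $24,250.00 * 1.387903 = $33,656.66

$33,656.66


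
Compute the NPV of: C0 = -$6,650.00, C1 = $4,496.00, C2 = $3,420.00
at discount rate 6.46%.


Formula: NPV = C0 + C1/(1+r) + C2/(1+r)^2
Discount C1: $4,496.00 / (1 + 0.0646) = $4,223.18
Discount C2: $3,420.00 / (1 + 0.0646)^2 = $3,017.54
NPV = -$6,650.00 + $4,223.18 + $3,017.54 = $590.72

$590.72


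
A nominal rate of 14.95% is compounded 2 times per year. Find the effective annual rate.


Formula: EAR = (1 + r/m)^m - 1
Period rate: r/m = 0.1495 / 2 = 0.07475
Compounding: (1 + 0.07475)^2 = 1.155088
EAR = 1.155088 - 1 = 0.155088

0.155088


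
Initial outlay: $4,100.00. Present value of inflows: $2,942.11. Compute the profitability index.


Formula: PI = PV(cash flows) / initial investment
Substituting: PI = $2,942.11 / $4,100.00
PI = 0.7176

0.7176


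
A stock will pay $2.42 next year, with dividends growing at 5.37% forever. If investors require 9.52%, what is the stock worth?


Formula: P = D1 / (r - g)
Spread: r - g = 0.0952 - 0.0537 = 0.0415
Substituting: P = $2.42 / 0.0415
P = $58.31

$58.31


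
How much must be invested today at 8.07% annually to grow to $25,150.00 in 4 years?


Formula: PV = FV / (1 + r)^n
Substituting: PV = $25,150.00 / (1 + 0.0807)^4
Discount factor: (1.0807)^4 = 1.36402
PV = $25,150.00 / 1.36402 = $18,438.15

$18,438.15


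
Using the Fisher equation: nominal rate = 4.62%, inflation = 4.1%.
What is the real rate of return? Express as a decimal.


Formula: (1 + r_real) = (1 + r_nom) / (1 + inflation)
Substituting: (1 + r_real) = 1.0462 / 1.041
(1 + r_real) = 1.004995
r_real = 1.004995 - 1 = 0.004995

0.004995


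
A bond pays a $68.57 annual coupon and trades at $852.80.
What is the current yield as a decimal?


Formula: Current yield = annual coupon / price
Substituting: CY = $68.57 / $852.80
CY = 0.080406

0.080406


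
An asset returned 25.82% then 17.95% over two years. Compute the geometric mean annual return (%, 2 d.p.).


Formula: Geometric mean = ((1+r1)*(1+r2))^(1/2) - 1
Product: (1 + 0.2582) * (1 + 0.1795) = 1.2582 * 1.1795 = 1.484047
Square root: 1.484047^0.5 = 1.218215
Geometric mean = 1.218215 - 1 = 0.218215
As percentage: 21.82%

21.82%


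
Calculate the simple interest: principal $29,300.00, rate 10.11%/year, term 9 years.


Formula: I = P * r * t
Substituting: I = $29,300.00 * 0.1011 * 9
Step: I = $29,300.00 * 0.9099
I = $26,660.07

$26,660.07


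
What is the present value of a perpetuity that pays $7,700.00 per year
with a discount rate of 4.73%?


Formula: PV = C / r
Substituting: PV = $7,700.00 / 0.0473
PV = $162,790.70

$162,790.70


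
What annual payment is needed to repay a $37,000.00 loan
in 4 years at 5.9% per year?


Formula: PMT = PV * r / (1 - (1+r)^(-n))
Denominator: 1 - (1 + 0.059)^(-4) = 0.20491
Numerator: $37,000.00 * 0.059 = 2183.0
PMT = 2183.0 / 0.20491 = $10,653.45

$10,653.45


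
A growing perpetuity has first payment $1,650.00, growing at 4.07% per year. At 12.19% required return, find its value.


Formula: PV = C / (r - g)
Spread: r - g = 0.1219 - 0.0407 = 0.0812
Substituting: PV = $1,650.00 / 0.0812
PV = $20,320.20

$20,320.20


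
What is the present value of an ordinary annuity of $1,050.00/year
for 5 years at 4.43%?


Formula: PV = PMT * (1 - (1+r)^(-n)) / r
Discount factor: (1 + 0.0443)^(-5) = 0.805144
Bracket: 1 - 0.805144 = 0.194856
PV = $1,050.00 * 0.194856 / 0.0443 = $4,618.48

$4,618.48


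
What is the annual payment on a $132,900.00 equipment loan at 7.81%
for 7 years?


Formula: PMT = PV * r / (1 - (1+r)^(-n))
Denominator: 1 - (1 + 0.0781)^(-7) = 0.409273
Numerator: $132,900.00 * 0.0781 = 10379.49
PMT = 10379.49 / 0.409273 = $25,360.79

$25,360.79


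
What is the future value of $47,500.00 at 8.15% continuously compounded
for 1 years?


Formula: FV = P * e^(r*t)
Exponent: r*t = 0.0815 * 1 = 0.0815
e^(0.0815) = 1.084913
FV = $47,500.00 * 1.084913 = $51,533.38

$51,533.38


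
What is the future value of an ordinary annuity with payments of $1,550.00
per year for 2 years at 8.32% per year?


Formula: FV = PMT * ((1+r)^n - 1) / r
Growth factor: (1 + 0.0832)^2 = 1.173322
Numerator: 1.173322 - 1 = 0.173322
FV = $1,550.00 * 0.173322 / 0.0832 = $3,228.96

$3,228.96


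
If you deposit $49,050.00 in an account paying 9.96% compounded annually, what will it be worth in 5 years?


Formula: FV = P * (1 + r)^n
Substituting: FV = $49,050.00 * (1 + 0.0996)^5
Growth factor: (1.0996)^5 = 1.607584
FV = $49,050.00 * 1.607584 = $78,851.99

$78,851.99


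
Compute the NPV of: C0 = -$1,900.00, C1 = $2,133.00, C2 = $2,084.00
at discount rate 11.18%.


Formula: NPV = C0 + C1/(1+r) + C2/(1+r)^2
Discount C1: $2,133.00 / (1 + 0.1118) = $1,918.51
Discount C2: $2,084.00 / (1 + 0.1118)^2 = $1,685.95
NPV = -$1,900.00 + $1,918.51 + $1,685.95 = $1,704.46

$1,704.46


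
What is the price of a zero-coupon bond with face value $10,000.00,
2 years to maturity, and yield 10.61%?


Formula: Price = FV / (1 + r)^n
Substituting: Price = $10,000.00 / (1 + 0.1061)^2
Discount factor: (1.1061)^2 = 1.223457
Price = $10,000.00 / 1.223457 = $8,173.56

$8,173.56


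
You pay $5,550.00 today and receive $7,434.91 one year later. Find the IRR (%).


Formula: IRR = C1/C0 - 1
Substituting: IRR = $7,434.91 / $5,550.00 - 1
Ratio: 1.339623 - 1 = 0.339623
IRR = 33.9623%

33.9623%


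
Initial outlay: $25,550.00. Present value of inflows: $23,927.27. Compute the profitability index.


Formula: PI = PV(cash flows) / initial investment
Substituting: PI = $23,927.27 / $25,550.00
PI = 0.9365

0.9365


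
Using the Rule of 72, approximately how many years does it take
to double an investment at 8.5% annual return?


Formula: Years ≈ 72 / r
Substituting: Years ≈ 72 / 8.5
Years ≈ 8.5

8.5 years


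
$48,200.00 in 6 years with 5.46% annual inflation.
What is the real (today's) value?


Formula: Real value = nominal / (1 + inflation)^years
Price level: (1 + 0.0546)^6 = 1.375709
Real value = $48,200.00 / 1.375709 = $35,036.48

$35,036.48


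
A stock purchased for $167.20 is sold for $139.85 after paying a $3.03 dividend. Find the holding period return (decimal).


Formula: HPR = (P1 - P0 + D) / P0
Gain: $139.85 - $167.20 + $3.03 = -$24.32
HPR = -$24.32 / $167.20 = -0.1455

-0.1455


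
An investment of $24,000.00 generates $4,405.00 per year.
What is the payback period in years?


Formula: Payback = investment / annual cash flow
Substituting: Payback = $24,000.00 / $4,405.00
Payback = 5.4484 years

5.4484 years


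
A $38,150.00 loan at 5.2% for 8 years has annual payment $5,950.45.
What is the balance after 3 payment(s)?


Formula: Balance = PV*(1+r)^k - PMT*((1+r)^k - 1)/r
Growth: (1 + 0.052)^3 = 1.164253
Accumulated factor: ((1+r)^k - 1)/r = 3.158704
Balance = $38,150.00 * 1.164253 - $5,950.45 * 3.158704
Balance = $25,620.53

$25,620.53


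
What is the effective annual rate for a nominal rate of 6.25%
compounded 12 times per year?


Formula: EAR = (1 + r/m)^m - 1
Period rate: r/m = 0.0625 / 12 = 0.005208
Compounding: (1 + 0.005208)^12 = 1.064322
EAR = 1.064322 - 1 = 0.064322

0.064322


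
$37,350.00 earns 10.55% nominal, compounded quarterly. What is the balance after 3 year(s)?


Formula: FV = P * (1 + r/m)^(m*t)
Period rate: r/m = 0.1055 / 4 = 0.026375
Total periods: m*t = 4 * 3 = 12
Growth factor: (1 + 0.026375)^12 = 1.366699
FV = $37,350.00 * 1.366699 = $51,046.20

$51,046.20


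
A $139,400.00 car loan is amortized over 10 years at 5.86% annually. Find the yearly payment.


Formula: PMT = PV * r / (1 - (1+r)^(-n))
Denominator: 1 - (1 + 0.0586)^(-10) = 0.434176
Numerator: $139,400.00 * 0.0586 = 8168.84
PMT = 8168.84 / 0.434176 = $18,814.57

$18,814.57


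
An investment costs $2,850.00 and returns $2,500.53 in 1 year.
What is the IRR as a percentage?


Formula: IRR = C1/C0 - 1
Substituting: IRR = $2,500.53 / $2,850.00 - 1
Ratio: 0.877379 - 1 = -0.122621
IRR = -12.2621%

-12.2621%


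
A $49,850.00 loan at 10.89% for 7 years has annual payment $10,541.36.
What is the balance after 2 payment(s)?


Formula: Balance = PV*(1+r)^k - PMT*((1+r)^k - 1)/r
Growth: (1 + 0.1089)^2 = 1.229659
Accumulated factor: ((1+r)^k - 1)/r = 2.1089
Balance = $49,850.00 * 1.229659 - $10,541.36 * 2.1089
Balance = $39,067.84

$39,067.84


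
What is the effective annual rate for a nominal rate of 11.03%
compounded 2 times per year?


Formula: EAR = (1 + r/m)^m - 1
Period rate: r/m = 0.1103 / 2 = 0.05515
Compounding: (1 + 0.05515)^2 = 1.113342
EAR = 1.113342 - 1 = 0.113342

0.113342


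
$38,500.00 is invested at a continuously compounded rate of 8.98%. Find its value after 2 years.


Formula: FV = P * e^(r*t)
Exponent: r*t = 0.0898 * 2 = 0.1796
e^(0.1796) = 1.196739
FV = $38,500.00 * 1.196739 = $46,074.44

$46,074.44


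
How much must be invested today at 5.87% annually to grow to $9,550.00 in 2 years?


Formula: PV = FV / (1 + r)^n
Substituting: PV = $9,550.00 / (1 + 0.0587)^2
Discount factor: (1.0587)^2 = 1.120846
PV = $9,550.00 / 1.120846 = $8,520.35

$8,520.35


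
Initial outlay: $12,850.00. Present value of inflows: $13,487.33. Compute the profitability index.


Formula: PI = PV(cash flows) / initial investment
Substituting: PI = $13,487.33 / $12,850.00
PI = 1.0496

1.0496


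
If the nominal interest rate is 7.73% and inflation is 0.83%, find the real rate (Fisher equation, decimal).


Formula: (1 + r_real) = (1 + r_nom) / (1 + inflation)
Substituting: (1 + r_real) = 1.0773 / 1.0083
(1 + r_real) = 1.068432
r_real = 1.068432 - 1 = 0.068432

0.068432


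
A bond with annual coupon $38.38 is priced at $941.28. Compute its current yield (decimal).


Formula: Current yield = annual coupon / price
Substituting: CY = $38.38 / $941.28
CY = 0.040774

0.040774


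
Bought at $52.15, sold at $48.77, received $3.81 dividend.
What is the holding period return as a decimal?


Formula: HPR = (P1 - P0 + D) / P0
Gain: $48.77 - $52.15 + $3.81 = $0.43
HPR = $0.43 / $52.15 = 0.0082

0.0082


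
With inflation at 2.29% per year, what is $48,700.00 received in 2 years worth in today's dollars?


Formula: Real value = nominal / (1 + inflation)^years
Price level: (1 + 0.0229)^2 = 1.046324
Real value = $48,700.00 / 1.046324 = $46,543.88

$46,543.88


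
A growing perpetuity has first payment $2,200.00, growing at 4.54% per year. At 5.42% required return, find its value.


Formula: PV = C / (r - g)
Spread: r - g = 0.0542 - 0.0454 = 0.0088
Substituting: PV = $2,200.00 / 0.0088
PV = $250,000.00

$250,000.00
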